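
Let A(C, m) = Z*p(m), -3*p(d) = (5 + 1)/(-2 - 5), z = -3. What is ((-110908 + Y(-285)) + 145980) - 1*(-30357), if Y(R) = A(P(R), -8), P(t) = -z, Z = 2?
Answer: 458007/7 ≈ 65430.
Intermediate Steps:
p(d) = 2/7 (p(d) = -(5 + 1)/(3*(-2 - 5)) = -2/(-7) = -2*(-1)/7 = -⅓*(-6/7) = 2/7)
P(t) = 3 (P(t) = -1*(-3) = 3)
A(C, m) = 4/7 (A(C, m) = 2*(2/7) = 4/7)
Y(R) = 4/7
((-110908 + Y(-285)) + 145980) - 1*(-30357) = ((-110908 + 4/7) + 145980) - 1*(-30357) = (-776352/7 + 145980) + 30357 = 245508/7 + 30357 = 458007/7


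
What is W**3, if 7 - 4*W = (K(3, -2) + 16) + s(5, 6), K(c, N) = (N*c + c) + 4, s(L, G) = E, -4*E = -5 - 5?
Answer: -15625/512 ≈ -30.518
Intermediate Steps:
E = 5/2 (E = -(-5 - 5)/4 = -1/4*(-10) = 5/2 ≈ 2.5000)
s(L, G) = 5/2
K(c, N) = 4 + c + N*c (K(c, N) = (c + N*c) + 4 = 4 + c + N*c)
W = -25/8 (W = 7/4 - (((4 + 3 - 2*3) + 16) + 5/2)/4 = 7/4 - (((4 + 3 - 6) + 16) + 5/2)/4 = 7/4 - ((1 + 16) + 5/2)/4 = 7/4 - (17 + 5/2)/4 = 7/4 - 1/4*39/2 = 7/4 - 39/8 = -25/8 ≈ -3.1250)
W**3 = (-25/8)**3 = -15625/512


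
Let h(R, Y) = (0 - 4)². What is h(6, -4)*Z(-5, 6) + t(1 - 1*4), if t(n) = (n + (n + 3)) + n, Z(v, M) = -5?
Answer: -86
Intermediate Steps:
h(R, Y) = 16 (h(R, Y) = (-4)² = 16)
t(n) = 3 + 3*n (t(n) = (n + (3 + n)) + n = (3 + 2*n) + n = 3 + 3*n)
h(6, -4)*Z(-5, 6) + t(1 - 1*4) = 16*(-5) + (3 + 3*(1 - 1*4)) = -80 + (3 + 3*(1 - 4)) = -80 + (3 + 3*(-3)) = -80 + (3 - 9) = -80 - 6 = -86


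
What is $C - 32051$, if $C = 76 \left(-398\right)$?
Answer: $-62299$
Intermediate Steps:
$C = -30248$
$C - 32051 = -30248 - 32051 = -62299$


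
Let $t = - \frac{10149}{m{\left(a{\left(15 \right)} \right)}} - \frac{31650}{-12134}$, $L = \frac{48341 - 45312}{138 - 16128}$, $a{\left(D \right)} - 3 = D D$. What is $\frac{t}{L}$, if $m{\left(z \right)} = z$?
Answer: $\frac{11883006015}{53717218} \approx 221.21$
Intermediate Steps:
$a{\left(D \right)} = 3 + D^{2}$ ($a{\left(D \right)} = 3 + D D = 3 + D^{2}$)
$L = - \frac{233}{1230}$ ($L = \frac{3029}{-15990} = 3029 \left(- \frac{1}{15990}\right) = - \frac{233}{1230} \approx -0.18943$)
$t = - \frac{19321961}{461092}$ ($t = - \frac{10149}{3 + 15^{2}} - \frac{31650}{-12134} = - \frac{10149}{3 + 225} - - \frac{15825}{6067} = - \frac{10149}{228} + \frac{15825}{6067} = \left(-10149\right) \frac{1}{228} + \frac{15825}{6067} = - \frac{3383}{76} + \frac{15825}{6067} = - \frac{19321961}{461092} \approx -41.905$)
$\frac{t}{L} = - \frac{19321961}{461092 \left(- \frac{233}{1230}\right)} = \left(- \frac{19321961}{461092}\right) \left(- \frac{1230}{233}\right) = \frac{11883006015}{53717218}$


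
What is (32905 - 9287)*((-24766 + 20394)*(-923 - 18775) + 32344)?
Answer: 2034737936000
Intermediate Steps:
(32905 - 9287)*((-24766 + 20394)*(-923 - 18775) + 32344) = 23618*(-4372*(-19698) + 32344) = 23618*(86119656 + 32344) = 23618*86152000 = 2034737936000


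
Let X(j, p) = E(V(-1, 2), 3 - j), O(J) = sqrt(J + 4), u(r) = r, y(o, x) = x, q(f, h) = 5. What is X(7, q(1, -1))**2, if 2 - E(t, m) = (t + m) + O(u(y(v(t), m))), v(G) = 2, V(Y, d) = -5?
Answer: 121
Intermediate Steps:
O(J) = sqrt(4 + J)
E(t, m) = 2 - m - t - sqrt(4 + m) (E(t, m) = 2 - ((t + m) + sqrt(4 + m)) = 2 - ((m + t) + sqrt(4 + m)) = 2 - (m + t + sqrt(4 + m)) = 2 + (-m - t - sqrt(4 + m)) = 2 - m - t - sqrt(4 + m))
X(j, p) = 4 + j - sqrt(7 - j) (X(j, p) = 2 - (3 - j) - 1*(-5) - sqrt(4 + (3 - j)) = 2 + (-3 + j) + 5 - sqrt(7 - j) = 4 + j - sqrt(7 - j))
X(7, q(1, -1))**2 = (4 + 7 - sqrt(7 - 1*7))**2 = (4 + 7 - sqrt(7 - 7))**2 = (4 + 7 - sqrt(0))**2 = (4 + 7 - 1*0)**2 = (4 + 7 + 0)**2 = 11**2 = 121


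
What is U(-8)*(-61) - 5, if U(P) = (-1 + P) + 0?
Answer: 544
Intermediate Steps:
U(P) = -1 + P
U(-8)*(-61) - 5 = (-1 - 8)*(-61) - 5 = -9*(-61) - 5 = 549 - 5 = 544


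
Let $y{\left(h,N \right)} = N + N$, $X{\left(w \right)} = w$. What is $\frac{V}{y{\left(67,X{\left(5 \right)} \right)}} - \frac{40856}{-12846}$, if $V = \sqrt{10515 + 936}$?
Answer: $\frac{20428}{6423} + \frac{\sqrt{11451}}{10} \approx 13.881$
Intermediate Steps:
$y{\left(h,N \right)} = 2 N$
$V = \sqrt{11451} \approx 107.01$
$\frac{V}{y{\left(67,X{\left(5 \right)} \right)}} - \frac{40856}{-12846} = \frac{\sqrt{11451}}{2 \cdot 5} - \frac{40856}{-12846} = \frac{\sqrt{11451}}{10} - - \frac{20428}{6423} = \sqrt{11451} \cdot \frac{1}{10} + \frac{20428}{6423} = \frac{\sqrt{11451}}{10} + \frac{20428}{6423} = \frac{20428}{6423} + \frac{\sqrt{11451}}{10}$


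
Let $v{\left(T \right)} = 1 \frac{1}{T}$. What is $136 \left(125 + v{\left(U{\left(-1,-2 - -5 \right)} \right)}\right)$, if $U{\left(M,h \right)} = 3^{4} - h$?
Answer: $\frac{663068}{39} \approx 17002.0$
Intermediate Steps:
$U{\left(M,h \right)} = 81 - h$
$v{\left(T \right)} = \frac{1}{T}$
$136 \left(125 + v{\left(U{\left(-1,-2 - -5 \right)} \right)}\right) = 136 \left(125 + \frac{1}{81 - \left(-2 - -5\right)}\right) = 136 \left(125 + \frac{1}{81 - \left(-2 + 5\right)}\right) = 136 \left(125 + \frac{1}{81 - 3}\right) = 136 \left(125 + \frac{1}{78}\right) = 136 \cdot \frac{9751}{78} = \frac{663068}{39}$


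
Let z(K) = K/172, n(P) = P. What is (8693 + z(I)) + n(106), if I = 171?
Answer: 1513599/172 ≈ 8800.0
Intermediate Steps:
z(K) = K/172 (z(K) = K*(1/172) = K/172)
(8693 + z(I)) + n(106) = (8693 + (1/172)*171) + 106 = (8693 + 171/172) + 106 = 1495367/172 + 106 = 1513599/172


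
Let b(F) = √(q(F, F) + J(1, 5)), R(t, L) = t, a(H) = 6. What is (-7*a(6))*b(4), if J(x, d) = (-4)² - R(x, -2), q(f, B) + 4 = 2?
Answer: -42*√13 ≈ -151.43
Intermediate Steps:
q(f, B) = -2 (q(f, B) = -4 + 2 = -2)
J(x, d) = 16 - x (J(x, d) = (-4)² - x = 16 - x)
b(F) = √13 (b(F) = √(-2 + (16 - 1*1)) = √(-2 + (16 - 1)) = √(-2 + 15) = √13)
(-7*a(6))*b(4) = (-7*6)*√13 = -42*√13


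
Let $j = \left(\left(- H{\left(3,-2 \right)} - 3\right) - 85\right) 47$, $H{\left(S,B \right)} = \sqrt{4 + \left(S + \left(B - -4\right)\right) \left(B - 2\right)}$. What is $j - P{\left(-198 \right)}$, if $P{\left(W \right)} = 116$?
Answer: $-4252 - 188 i \approx -4252.0 - 188.0 i$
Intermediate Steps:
$H{\left(S,B \right)} = \sqrt{4 + \left(-2 + B\right) \left(4 + B + S\right)}$ ($H{\left(S,B \right)} = \sqrt{4 + \left(S + \left(B + 4\right)\right) \left(-2 + B\right)} = \sqrt{4 + \left(S + \left(4 + B\right)\right) \left(-2 + B\right)} = \sqrt{4 + \left(4 + B + S\right) \left(-2 + B\right)} = \sqrt{4 + \left(-2 + B\right) \left(4 + B + S\right)}$)
$j = -4136 - 188 i$ ($j = \left(\left(- \sqrt{-4 + \left(-2\right)^{2} - 6 + 2 \left(-2\right) - 6} - 3\right) - 85\right) 47 = \left(\left(- \sqrt{-4 + 4 - 6 - 4 - 6} - 3\right) - 85\right) 47 = \left(\left(- \sqrt{-16} - 3\right) - 85\right) 47 = \left(\left(- 4 i - 3\right) - 85\right) 47 = \left(\left(-3 - 4 i\right) - 85\right) 47 = \left(-88 - 4 i\right) 47 = -4136 - 188 i \approx -4136.0 - 188.0 i$)
$j - P{\left(-198 \right)} = \left(-4136 - 188 i\right) - 116 = -4252 - 188 i$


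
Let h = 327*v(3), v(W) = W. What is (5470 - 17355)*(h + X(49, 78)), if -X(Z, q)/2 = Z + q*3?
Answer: -4932275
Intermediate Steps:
X(Z, q) = -6*q - 2*Z (X(Z, q) = -2*(Z + q*3) = -2*(Z + 3*q) = -6*q - 2*Z)
h = 981 (h = 327*3 = 981)
(5470 - 17355)*(h + X(49, 78)) = (5470 - 17355)*(981 + (-6*78 - 2*49)) = -11885*(981 + (-468 - 98)) = -11885*(981 - 566) = -11885*415 = -4932275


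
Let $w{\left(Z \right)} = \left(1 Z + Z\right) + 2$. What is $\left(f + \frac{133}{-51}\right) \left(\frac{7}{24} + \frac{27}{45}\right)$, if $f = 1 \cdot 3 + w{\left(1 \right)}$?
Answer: $\frac{2996}{765} \approx 3.9163$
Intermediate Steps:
$w{\left(Z \right)} = 2 + 2 Z$ ($w{\left(Z \right)} = \left(Z + Z\right) + 2 = 2 Z + 2 = 2 + 2 Z$)
$f = 7$ ($f = 1 \cdot 3 + \left(2 + 2 \cdot 1\right) = 3 + \left(2 + 2\right) = 3 + 4 = 7$)
$\left(f + \frac{133}{-51}\right) \left(\frac{7}{24} + \frac{27}{45}\right) = \left(7 + \frac{133}{-51}\right) \left(\frac{7}{24} + \frac{27}{45}\right) = \left(7 + 133 \left(- \frac{1}{51}\right)\right) \left(7 \cdot \frac{1}{24} + 27 \cdot \frac{1}{45}\right) = \left(7 - \frac{133}{51}\right) \left(\frac{7}{24} + \frac{3}{5}\right) = \frac{224}{51} \cdot \frac{107}{120} = \frac{2996}{765}$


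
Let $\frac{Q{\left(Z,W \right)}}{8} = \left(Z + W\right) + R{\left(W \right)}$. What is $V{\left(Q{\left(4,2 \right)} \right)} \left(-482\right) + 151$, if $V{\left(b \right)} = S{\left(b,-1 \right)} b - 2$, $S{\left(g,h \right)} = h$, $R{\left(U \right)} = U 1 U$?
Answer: $39675$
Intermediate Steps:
$R{\left(U \right)} = U^{2}$ ($R{\left(U \right)} = U U = U^{2}$)
$Q{\left(Z,W \right)} = 8 W + 8 Z + 8 W^{2}$ ($Q{\left(Z,W \right)} = 8 \left(\left(Z + W\right) + W^{2}\right) = 8 \left(\left(W + Z\right) + W^{2}\right) = 8 \left(W + Z + W^{2}\right) = 8 W + 8 Z + 8 W^{2}$)
$V{\left(b \right)} = -2 - b$ ($V{\left(b \right)} = - b - 2 = -2 - b$)
$V{\left(Q{\left(4,2 \right)} \right)} \left(-482\right) + 151 = \left(-2 - \left(8 \cdot 2 + 8 \cdot 4 + 8 \cdot 2^{2}\right)\right) \left(-482\right) + 151 = \left(-2 - \left(16 + 32 + 8 \cdot 4\right)\right) \left(-482\right) + 151 = \left(-2 - \left(16 + 32 + 32\right)\right) \left(-482\right) + 151 = \left(-2 - 80\right) \left(-482\right) + 151 = \left(-82\right) \left(-482\right) + 151 = 39524 + 151 = 39675$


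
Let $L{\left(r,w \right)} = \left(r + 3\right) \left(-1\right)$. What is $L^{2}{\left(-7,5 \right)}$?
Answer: $16$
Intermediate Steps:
$L{\left(r,w \right)} = -3 - r$ ($L{\left(r,w \right)} = \left(3 + r\right) \left(-1\right) = -3 - r$)
$L^{2}{\left(-7,5 \right)} = \left(-3 - -7\right)^{2} = \left(-3 + 7\right)^{2} = 4^{2} = 16$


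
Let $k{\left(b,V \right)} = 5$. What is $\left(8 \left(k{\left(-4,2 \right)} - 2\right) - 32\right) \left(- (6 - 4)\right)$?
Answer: $16$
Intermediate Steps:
$\left(8 \left(k{\left(-4,2 \right)} - 2\right) - 32\right) \left(- (6 - 4)\right) = \left(8 \left(5 - 2\right) - 32\right) \left(- (6 - 4)\right) = \left(8 \cdot 3 - 32\right) \left(\left(-1\right) 2\right) = \left(24 - 32\right) \left(-2\right) = \left(-8\right) \left(-2\right) = 16$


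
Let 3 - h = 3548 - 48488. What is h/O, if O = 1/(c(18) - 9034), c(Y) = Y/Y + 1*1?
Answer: -405925176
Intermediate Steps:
c(Y) = 2 (c(Y) = 1 + 1 = 2)
h = 44943 (h = 3 - (3548 - 48488) = 3 - 1*(-44940) = 3 + 44940 = 44943)
O = -1/9032 (O = 1/(2 - 9034) = 1/(-9032) = -1/9032 ≈ -0.00011072)
h/O = 44943/(-1/9032) = 44943*(-9032) = -405925176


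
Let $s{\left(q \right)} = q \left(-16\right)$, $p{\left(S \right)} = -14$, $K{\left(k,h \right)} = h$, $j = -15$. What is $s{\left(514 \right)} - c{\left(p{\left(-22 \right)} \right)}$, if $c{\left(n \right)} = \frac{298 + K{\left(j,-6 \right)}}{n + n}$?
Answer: $- \frac{57495}{7} \approx -8213.6$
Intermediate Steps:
$s{\left(q \right)} = - 16 q$
$c{\left(n \right)} = \frac{146}{n}$ ($c{\left(n \right)} = \frac{298 - 6}{n + n} = \frac{292}{2 n} = 292 \frac{1}{2 n} = \frac{146}{n}$)
$s{\left(514 \right)} - c{\left(p{\left(-22 \right)} \right)} = \left(-16\right) 514 - \frac{146}{-14} = -8224 - 146 \left(- \frac{1}{14}\right) = -8224 - - \frac{73}{7} = -8224 + \frac{73}{7} = - \frac{57495}{7}$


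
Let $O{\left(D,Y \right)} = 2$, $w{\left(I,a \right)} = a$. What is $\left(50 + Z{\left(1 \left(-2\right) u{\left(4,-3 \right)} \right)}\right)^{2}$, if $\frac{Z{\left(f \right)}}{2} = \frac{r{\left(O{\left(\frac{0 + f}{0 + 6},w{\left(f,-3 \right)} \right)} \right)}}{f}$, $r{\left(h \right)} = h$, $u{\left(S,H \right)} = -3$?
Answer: $\frac{23104}{9} \approx 2567.1$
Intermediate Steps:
$Z{\left(f \right)} = \frac{4}{f}$ ($Z{\left(f \right)} = 2 \frac{2}{f} = \frac{4}{f}$)
$\left(50 + Z{\left(1 \left(-2\right) u{\left(4,-3 \right)} \right)}\right)^{2} = \left(50 + \frac{4}{1 \left(-2\right) \left(-3\right)}\right)^{2} = \left(50 + \frac{4}{\left(-2\right) \left(-3\right)}\right)^{2} = \left(50 + \frac{4}{6}\right)^{2} = \left(50 + 4 \cdot \frac{1}{6}\right)^{2} = \left(50 + \frac{2}{3}\right)^{2} = \left(\frac{152}{3}\right)^{2} = \frac{23104}{9}$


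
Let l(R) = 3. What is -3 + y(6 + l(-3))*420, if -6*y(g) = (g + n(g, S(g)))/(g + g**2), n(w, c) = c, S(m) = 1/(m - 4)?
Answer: -457/45 ≈ -10.156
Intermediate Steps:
S(m) = 1/(-4 + m)
y(g) = -(g + 1/(-4 + g))/(6*(g + g**2))
-3 + y(6 + l(-3))*420 = -3 + ((-1 - (6 + 3)*(-4 + (6 + 3)))/(6*(6 + 3)*(1 + (6 + 3))*(-4 + (6 + 3))))*420 = -3 + ((1/6)*(-1 - 1*9*(-4 + 9))/(9*(1 + 9)*(-4 + 9)))*420 = -3 + ((1/6)*(1/9)*(-1 - 1*9*5)/(10*5))*420 = -3 + ((1/6)*(1/9)*(1/10)*(1/5)*(-1 - 45))*420 = -3 + ((1/6)*(1/9)*(1/10)*(1/5)*(-46))*420 = -3 - 23/1350*420 = -3 - 322/45 = -457/45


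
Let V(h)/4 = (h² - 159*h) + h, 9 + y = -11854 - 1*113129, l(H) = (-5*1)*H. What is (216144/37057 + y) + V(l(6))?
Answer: -3795606480/37057 ≈ -1.0243e+5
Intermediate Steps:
l(H) = -5*H
y = -124992 (y = -9 + (-11854 - 1*113129) = -9 + (-11854 - 113129) = -9 - 124983 = -124992)
V(h) = -632*h + 4*h² (V(h) = 4*((h² - 159*h) + h) = 4*(h² - 158*h) = -632*h + 4*h²)
(216144/37057 + y) + V(l(6)) = (216144/37057 - 124992) + 4*(-5*6)*(-158 - 5*6) = (216144*(1/37057) - 124992) + 4*(-30)*(-158 - 30) = (216144/37057 - 124992) + 4*(-30)*(-188) = -4631612400/37057 + 22560 = -3795606480/37057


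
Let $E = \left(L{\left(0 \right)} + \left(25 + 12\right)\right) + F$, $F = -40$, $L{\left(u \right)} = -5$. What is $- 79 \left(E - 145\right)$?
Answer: $12087$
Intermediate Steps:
$E = -8$ ($E = \left(-5 + \left(25 + 12\right)\right) - 40 = \left(-5 + 37\right) - 40 = 32 - 40 = -8$)
$- 79 \left(E - 145\right) = - 79 \left(-8 - 145\right) = \left(-79\right) \left(-153\right) = 12087$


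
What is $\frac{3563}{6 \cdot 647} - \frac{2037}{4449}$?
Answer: $\frac{2648051}{5757006} \approx 0.45997$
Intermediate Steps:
$\frac{3563}{6 \cdot 647} - \frac{2037}{4449} = \frac{3563}{3882} - \frac{679}{1483} = \frac{2648051}{5757006}$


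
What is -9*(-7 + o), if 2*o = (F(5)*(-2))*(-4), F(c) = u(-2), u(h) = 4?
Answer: -81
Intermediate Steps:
F(c) = 4
o = 16 (o = ((4*(-2))*(-4))/2 = (-8*(-4))/2 = (½)*32 = 16)
-9*(-7 + o) = -9*(-7 + 16) = -9*9 = -81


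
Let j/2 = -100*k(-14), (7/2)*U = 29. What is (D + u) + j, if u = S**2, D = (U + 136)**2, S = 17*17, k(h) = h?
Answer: 5249829/49 ≈ 1.0714e+5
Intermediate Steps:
U = 58/7 (U = (2/7)*29 = 58/7 ≈ 8.2857)
S = 289
D = 1020100/49 (D = (58/7 + 136)**2 = (1010/7)**2 = 1020100/49 ≈ 20818.)
j = 2800 (j = 2*(-100*(-14)) = 2*1400 = 2800)
u = 83521 (u = 289**2 = 83521)
(D + u) + j = (1020100/49 + 83521) + 2800 = 5112629/49 + 2800 = 5249829/49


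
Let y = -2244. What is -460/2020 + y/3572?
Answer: -77200/90193 ≈ -0.85594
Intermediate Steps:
-460/2020 + y/3572 = -460/2020 - 2244/3572 = -460*1/2020 - 2244*1/3572 = -23/101 - 561/893 = -77200/90193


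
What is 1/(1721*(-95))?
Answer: -1/163495 ≈ -6.1164e-6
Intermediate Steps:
1/(1721*(-95)) = 1/(-163495) = -1/163495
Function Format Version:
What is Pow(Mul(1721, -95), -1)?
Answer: Rational(-1, 163495) ≈ -6.1164e-6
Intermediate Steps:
Pow(Mul(1721, -95), -1) = Pow(-163495, -1) = Rational(-1, 163495)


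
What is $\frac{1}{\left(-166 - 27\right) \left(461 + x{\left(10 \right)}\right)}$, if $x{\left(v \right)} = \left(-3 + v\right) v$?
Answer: $- \frac{1}{102483} \approx -9.7577 \cdot 10^{-6}$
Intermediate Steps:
$x{\left(v \right)} = v \left(-3 + v\right)$
$\frac{1}{\left(-166 - 27\right) \left(461 + x{\left(10 \right)}\right)} = \frac{1}{\left(-166 - 27\right) \left(461 + 10 \left(-3 + 10\right)\right)} = \frac{1}{\left(-166 - 27\right) \left(461 + 10 \cdot 7\right)} = \frac{1}{\left(-193\right) \left(461 + 70\right)} = \frac{1}{\left(-193\right) 531} = \frac{1}{-102483} = - \frac{1}{102483}$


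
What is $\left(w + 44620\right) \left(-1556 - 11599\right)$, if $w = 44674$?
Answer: $-1174662570$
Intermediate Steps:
$\left(w + 44620\right) \left(-1556 - 11599\right) = \left(44674 + 44620\right) \left(-1556 - 11599\right) = 89294 \left(-13155\right) = -1174662570$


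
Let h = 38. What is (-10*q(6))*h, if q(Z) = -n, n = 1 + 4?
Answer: 1900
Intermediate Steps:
n = 5
q(Z) = -5 (q(Z) = -1*5 = -5)
(-10*q(6))*h = -10*(-5)*38 = 50*38 = 1900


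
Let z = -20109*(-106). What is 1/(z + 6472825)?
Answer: 1/8604379 ≈ 1.1622e-7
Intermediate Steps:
z = 2131554
1/(z + 6472825) = 1/(2131554 + 6472825) = 1/8604379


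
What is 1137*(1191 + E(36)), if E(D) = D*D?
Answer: 2827719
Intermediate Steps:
E(D) = D**2
1137*(1191 + E(36)) = 1137*(1191 + 36**2) = 1137*(1191 + 1296) = 1137*2487 = 2827719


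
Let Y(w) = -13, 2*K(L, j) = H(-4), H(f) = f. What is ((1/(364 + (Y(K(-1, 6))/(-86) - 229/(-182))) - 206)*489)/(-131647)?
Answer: 144032294241/188235068009 ≈ 0.76517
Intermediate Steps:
K(L, j) = -2 (K(L, j) = (1/2)*(-4) = -2)
((1/(364 + (Y(K(-1, 6))/(-86) - 229/(-182))) - 206)*489)/(-131647) = ((1/(364 + (-13/(-86) - 229/(-182))) - 206)*489)/(-131647) = ((1/(364 + (-13*(-1/86) - 229*(-1/182))) - 206)*489)*(-1/131647) = ((1/(364 + (13/86 + 229/182)) - 206)*489)*(-1/131647) = ((1/(364 + 5515/3913) - 206)*489)*(-1/131647) = ((1/(1429847/3913) - 206)*489)*(-1/131647) = ((3913/1429847 - 206)*489)*(-1/131647) = -294544569/1429847*489*(-1/131647) = -144032294241/1429847*(-1/131647) = 144032294241/188235068009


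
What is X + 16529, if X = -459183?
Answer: -442654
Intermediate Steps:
X + 16529 = -459183 + 16529 = -442654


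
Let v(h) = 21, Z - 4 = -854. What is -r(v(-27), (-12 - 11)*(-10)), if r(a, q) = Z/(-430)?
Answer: -85/43 ≈ -1.9767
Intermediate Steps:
Z = -850 (Z = 4 - 854 = -850)
r(a, q) = 85/43 (r(a, q) = -850/(-430) = -850*(-1/430) = 85/43)
-r(v(-27), (-12 - 11)*(-10)) = -1*85/43 = -85/43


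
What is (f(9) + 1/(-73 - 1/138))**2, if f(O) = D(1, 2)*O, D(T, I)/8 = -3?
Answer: 4736447090244/101505625 ≈ 46662.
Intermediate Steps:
D(T, I) = -24 (D(T, I) = 8*(-3) = -24)
f(O) = -24*O
(f(9) + 1/(-73 - 1/138))**2 = (-24*9 + 1/(-73 - 1/138))**2 = (-216 + 1/(-73 - 1*1/138))**2 = (-216 + 1/(-73 - 1/138))**2 = (-216 + 1/(-10075/138))**2 = (-216 - 138/10075)**2 = (-2176338/10075)**2 = 4736447090244/101505625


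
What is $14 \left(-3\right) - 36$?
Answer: $-78$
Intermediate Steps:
$14 \left(-3\right) - 36 = -42 - 36 = -78$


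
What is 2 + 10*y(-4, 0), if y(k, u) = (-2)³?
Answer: -78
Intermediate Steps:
y(k, u) = -8
2 + 10*y(-4, 0) = 2 + 10*(-8) = 2 - 80 = -78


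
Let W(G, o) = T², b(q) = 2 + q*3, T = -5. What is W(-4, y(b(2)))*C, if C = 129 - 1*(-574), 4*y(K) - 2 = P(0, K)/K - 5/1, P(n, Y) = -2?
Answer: 17575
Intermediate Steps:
b(q) = 2 + 3*q
y(K) = -¾ - 1/(2*K) (y(K) = ½ + (-2/K - 5/1)/4 = ½ + (-2/K - 5*1)/4 = ½ + (-2/K - 5)/4 = ½ + (-5 - 2/K)/4 = ½ + (-5/4 - 1/(2*K)) = -¾ - 1/(2*K))
W(G, o) = 25 (W(G, o) = (-5)² = 25)
C = 703 (C = 129 + 574 = 703)
W(-4, y(b(2)))*C = 25*703 = 17575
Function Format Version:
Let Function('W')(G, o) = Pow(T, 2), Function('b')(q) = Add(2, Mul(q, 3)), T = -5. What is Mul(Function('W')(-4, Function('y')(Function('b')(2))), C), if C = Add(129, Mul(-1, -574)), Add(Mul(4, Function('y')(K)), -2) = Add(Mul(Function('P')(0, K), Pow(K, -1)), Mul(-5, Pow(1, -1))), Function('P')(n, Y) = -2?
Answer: 17575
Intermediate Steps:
Function('b')(q) = Add(2, Mul(3, q))
Function('y')(K) = Add(Rational(-3, 4), Mul(Rational(-1, 2), Pow(K, -1))) (Function('y')(K) = Add(Rational(1, 2), Mul(Rational(1, 4), Add(Mul(-2, Pow(K, -1)), Mul(-5, Pow(1, -1))))) = Add(Rational(1, 2), Mul(Rational(1, 4), Add(Mul(-2, Pow(K, -1)), Mul(-5, 1)))) = Add(Rational(1, 2), Mul(Rational(1, 4), Add(Mul(-2, Pow(K, -1)), -5))) = Add(Rational(1, 2), Mul(Rational(1, 4), Add(-5, Mul(-2, Pow(K, -1))))) = Add(Rational(1, 2), Add(Rational(-5, 4), Mul(Rational(-1, 2), Pow(K, -1)))) = Add(Rational(-3, 4), Mul(Rational(-1, 2), Pow(K, -1))))
Function('W')(G, o) = 25 (Function('W')(G, o) = Pow(-5, 2) = 25)
C = 703 (C = Add(129, 574) = 703)
Mul(Function('W')(-4, Function('y')(Function('b')(2))), C) = Mul(25, 703) = 17575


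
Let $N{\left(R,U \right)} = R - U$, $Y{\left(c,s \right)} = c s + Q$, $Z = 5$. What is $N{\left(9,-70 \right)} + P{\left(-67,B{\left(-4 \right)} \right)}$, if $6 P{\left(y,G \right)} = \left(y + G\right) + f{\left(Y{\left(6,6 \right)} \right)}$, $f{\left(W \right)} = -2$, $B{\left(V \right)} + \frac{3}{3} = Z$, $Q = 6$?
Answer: $\frac{409}{6} \approx 68.167$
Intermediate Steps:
$B{\left(V \right)} = 4$ ($B{\left(V \right)} = -1 + 5 = 4$)
$Y{\left(c,s \right)} = 6 + c s$ ($Y{\left(c,s \right)} = c s + 6 = 6 + c s$)
$P{\left(y,G \right)} = - \frac{1}{3} + \frac{G}{6} + \frac{y}{6}$ ($P{\left(y,G \right)} = \frac{\left(y + G\right) - 2}{6} = \frac{\left(G + y\right) - 2}{6} = \frac{-2 + G + y}{6} = - \frac{1}{3} + \frac{G}{6} + \frac{y}{6}$)
$N{\left(9,-70 \right)} + P{\left(-67,B{\left(-4 \right)} \right)} = \left(9 - -70\right) + \left(- \frac{1}{3} + \frac{1}{6} \cdot 4 + \frac{1}{6} \left(-67\right)\right) = \left(9 + 70\right) - \frac{65}{6} = 79 - \frac{65}{6} = \frac{409}{6}$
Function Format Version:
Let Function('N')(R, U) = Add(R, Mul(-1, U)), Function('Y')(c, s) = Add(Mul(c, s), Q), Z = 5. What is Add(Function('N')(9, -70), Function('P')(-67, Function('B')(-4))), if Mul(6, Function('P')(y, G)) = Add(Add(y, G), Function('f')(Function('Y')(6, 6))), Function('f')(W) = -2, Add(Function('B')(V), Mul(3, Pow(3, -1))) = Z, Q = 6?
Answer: Rational(409, 6) ≈ 68.167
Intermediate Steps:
Function('B')(V) = 4 (Function('B')(V) = Add(-1, 5) = 4)
Function('Y')(c, s) = Add(6, Mul(c, s)) (Function('Y')(c, s) = Add(Mul(c, s), 6) = Add(6, Mul(c, s)))
Function('P')(y, G) = Add(Rational(-1, 3), Mul(Rational(1, 6), G), Mul(Rational(1, 6), y)) (Function('P')(y, G) = Mul(Rational(1, 6), Add(Add(y, G), -2)) = Mul(Rational(1, 6), Add(Add(G, y), -2)) = Mul(Rational(1, 6), Add(-2, G, y)) = Add(Rational(-1, 3), Mul(Rational(1, 6), G), Mul(Rational(1, 6), y)))
Add(Function('N')(9, -70), Function('P')(-67, Function('B')(-4))) = Add(Add(9, Mul(-1, -70)), Add(Rational(-1, 3), Mul(Rational(1, 6), 4), Mul(Rational(1, 6), -67))) = Add(Add(9, 70), Add(Rational(-1, 3), Rational(2, 3), Rational(-67, 6))) = Add(79, Rational(-65, 6)) = Rational(409, 6)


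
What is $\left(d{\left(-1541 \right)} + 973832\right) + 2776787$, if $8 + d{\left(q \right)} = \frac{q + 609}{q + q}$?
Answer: $\frac{5779692017}{1541} \approx 3.7506 \cdot 10^{6}$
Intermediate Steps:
$d{\left(q \right)} = -8 + \frac{609 + q}{2 q}$ ($d{\left(q \right)} = -8 + \frac{q + 609}{q + q} = -8 + \frac{609 + q}{2 q}$)
$\left(d{\left(-1541 \right)} + 973832\right) + 2776787 = \left(\frac{3 \left(203 - -7705\right)}{2 \left(-1541\right)} + 973832\right) + 2776787 = \left(\frac{3}{2} \left(- \frac{1}{1541}\right) \left(203 + 7705\right) + 973832\right) + 2776787 = \left(\frac{3}{2} \left(- \frac{1}{1541}\right) 7908 + 973832\right) + 2776787 = \left(- \frac{11862}{1541} + 973832\right) + 2776787 = \frac{1500663250}{1541} + 2776787 = \frac{5779692017}{1541}$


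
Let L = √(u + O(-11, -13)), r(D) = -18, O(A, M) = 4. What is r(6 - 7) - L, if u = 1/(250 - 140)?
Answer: -18 - 21*√110/110 ≈ -20.002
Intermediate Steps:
u = 1/110 ≈ 0.0090909
L = 21*√110/110 (L = √(1/110 + 4) = √(441/110) = 21*√110/110 ≈ 2.0023)
r(6 - 7) - L = -18 - 21*√110/110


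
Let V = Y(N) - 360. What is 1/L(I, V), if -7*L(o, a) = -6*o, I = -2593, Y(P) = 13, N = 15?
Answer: -7/15558 ≈ -0.00044993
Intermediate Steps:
V = -347 (V = 13 - 360 = -347)
L(o, a) = 6*o/7 (L(o, a) = -(-6)*o/7 = 6*o/7)
1/L(I, V) = 1/((6/7)*(-2593)) = 1/(-15558/7) = -7/15558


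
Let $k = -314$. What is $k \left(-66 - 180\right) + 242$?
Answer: $77486$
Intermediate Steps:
$k \left(-66 - 180\right) + 242 = - 314 \left(-66 - 180\right) + 242 = \left(-314\right) \left(-246\right) + 242 = 77244 + 242 = 77486$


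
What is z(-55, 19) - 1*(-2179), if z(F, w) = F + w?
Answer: 2143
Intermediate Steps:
z(-55, 19) - 1*(-2179) = (-55 + 19) - 1*(-2179) = -36 + 2179 = 2143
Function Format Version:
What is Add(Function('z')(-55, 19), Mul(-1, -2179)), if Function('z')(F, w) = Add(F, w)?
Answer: 2143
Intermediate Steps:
Add(Function('z')(-55, 19), Mul(-1, -2179)) = Add(Add(-55, 19), Mul(-1, -2179)) = Add(-36, 2179) = 2143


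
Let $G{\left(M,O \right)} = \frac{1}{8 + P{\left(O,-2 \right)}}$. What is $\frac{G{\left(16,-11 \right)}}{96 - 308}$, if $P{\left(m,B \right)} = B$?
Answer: $- \frac{1}{1272} \approx -0.00078616$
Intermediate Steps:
$G{\left(M,O \right)} = \frac{1}{6}$ ($G{\left(M,O \right)} = \frac{1}{8 - 2} = \frac{1}{6}$)
$\frac{G{\left(16,-11 \right)}}{96 - 308} = \frac{1}{96 - 308} \cdot \frac{1}{6} = \frac{1}{-212} \cdot \frac{1}{6} = \left(- \frac{1}{212}\right) \frac{1}{6} = - \frac{1}{1272}$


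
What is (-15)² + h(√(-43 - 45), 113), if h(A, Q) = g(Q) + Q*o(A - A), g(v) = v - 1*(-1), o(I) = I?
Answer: 339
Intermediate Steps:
g(v) = 1 + v (g(v) = v + 1 = 1 + v)
h(A, Q) = 1 + Q (h(A, Q) = (1 + Q) + Q*(A - A) = (1 + Q) + Q*0 = (1 + Q) + 0 = 1 + Q)
(-15)² + h(√(-43 - 45), 113) = (-15)² + (1 + 113) = 225 + 114 = 339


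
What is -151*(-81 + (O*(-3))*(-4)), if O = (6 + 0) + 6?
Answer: -9513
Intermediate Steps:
O = 12 (O = 6 + 6 = 12)
-151*(-81 + (O*(-3))*(-4)) = -151*(-81 + (12*(-3))*(-4)) = -151*(-81 - 36*(-4)) = -151*(-81 + 144) = -151*63 = -9513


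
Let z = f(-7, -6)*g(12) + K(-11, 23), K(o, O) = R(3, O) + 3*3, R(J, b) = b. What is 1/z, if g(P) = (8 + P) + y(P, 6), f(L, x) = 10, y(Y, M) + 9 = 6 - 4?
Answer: 1/162 ≈ 0.0061728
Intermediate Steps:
y(Y, M) = -7 (y(Y, M) = -9 + (6 - 4) = -9 + 2 = -7)
g(P) = 1 + P (g(P) = (8 + P) - 7 = 1 + P)
K(o, O) = 9 + O (K(o, O) = O + 3*3 = O + 9 = 9 + O)
z = 162 (z = 10*(1 + 12) + (9 + 23) = 10*13 + 32 = 130 + 32 = 162)
1/z = 1/162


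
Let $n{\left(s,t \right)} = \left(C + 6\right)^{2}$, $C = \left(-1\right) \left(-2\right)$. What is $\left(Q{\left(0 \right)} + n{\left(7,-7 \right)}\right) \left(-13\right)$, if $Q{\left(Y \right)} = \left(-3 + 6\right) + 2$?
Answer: $-897$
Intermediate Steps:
$C = 2$
$n{\left(s,t \right)} = 64$ ($n{\left(s,t \right)} = \left(2 + 6\right)^{2} = 8^{2} = 64$)
$Q{\left(Y \right)} = 5$ ($Q{\left(Y \right)} = 3 + 2 = 5$)
$\left(Q{\left(0 \right)} + n{\left(7,-7 \right)}\right) \left(-13\right) = \left(5 + 64\right) \left(-13\right) = 69 \left(-13\right) = -897$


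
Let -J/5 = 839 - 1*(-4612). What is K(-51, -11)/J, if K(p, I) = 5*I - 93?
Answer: 148/27255 ≈ 0.0054302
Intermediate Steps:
J = -27255 (J = -5*(839 - 1*(-4612)) = -5*(839 + 4612) = -5*5451 = -27255)
K(p, I) = -93 + 5*I
K(-51, -11)/J = (-93 + 5*(-11))/(-27255) = (-93 - 55)*(-1/27255) = -148*(-1/27255) = 148/27255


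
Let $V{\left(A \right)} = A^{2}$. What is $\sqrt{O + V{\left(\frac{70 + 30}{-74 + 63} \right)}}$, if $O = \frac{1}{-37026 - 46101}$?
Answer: $\frac{\sqrt{4719689313}}{7557} \approx 9.0909$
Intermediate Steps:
$O = - \frac{1}{83127}$ ($O = \frac{1}{-83127} = - \frac{1}{83127} \approx -1.203 \cdot 10^{-5}$)
$\sqrt{O + V{\left(\frac{70 + 30}{-74 + 63} \right)}} = \sqrt{- \frac{1}{83127} + \left(\frac{70 + 30}{-74 + 63}\right)^{2}} = \sqrt{- \frac{1}{83127} + \left(\frac{100}{-11}\right)^{2}} = \sqrt{- \frac{1}{83127} + \left(100 \left(- \frac{1}{11}\right)\right)^{2}} = \sqrt{- \frac{1}{83127} + \left(- \frac{100}{11}\right)^{2}} = \sqrt{- \frac{1}{83127} + \frac{10000}{121}} = \sqrt{\frac{6869999}{83127}} = \frac{\sqrt{4719689313}}{7557}$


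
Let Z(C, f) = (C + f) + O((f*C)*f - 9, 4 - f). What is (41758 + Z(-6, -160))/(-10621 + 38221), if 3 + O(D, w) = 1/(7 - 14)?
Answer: 145561/96600 ≈ 1.5068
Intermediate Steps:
O(D, w) = -22/7 (O(D, w) = -3 + 1/(7 - 14) = -3 + 1/(-7) = -3 - 1/7 = -22/7)
Z(C, f) = -22/7 + C + f (Z(C, f) = (C + f) - 22/7 = -22/7 + C + f)
(41758 + Z(-6, -160))/(-10621 + 38221) = (41758 + (-22/7 - 6 - 160))/(-10621 + 38221) = (41758 - 1184/7)/27600 = (291122/7)*(1/27600) = 145561/96600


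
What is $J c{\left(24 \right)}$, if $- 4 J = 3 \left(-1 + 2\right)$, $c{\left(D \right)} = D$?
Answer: $-18$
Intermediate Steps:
$J = - \frac{3}{4}$ ($J = - \frac{3 \left(-1 + 2\right)}{4} = - \frac{3 \cdot 1}{4} = \left(- \frac{1}{4}\right) 3 = - \frac{3}{4} \approx -0.75$)
$J c{\left(24 \right)} = \left(- \frac{3}{4}\right) 24 = -18$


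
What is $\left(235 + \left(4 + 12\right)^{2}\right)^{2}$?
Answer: $241081$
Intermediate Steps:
$\left(235 + \left(4 + 12\right)^{2}\right)^{2} = \left(235 + 16^{2}\right)^{2} = \left(235 + 256\right)^{2} = 491^{2} = 241081$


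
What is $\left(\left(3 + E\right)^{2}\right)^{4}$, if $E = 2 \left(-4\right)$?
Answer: $390625$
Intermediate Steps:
$E = -8$
$\left(\left(3 + E\right)^{2}\right)^{4} = \left(\left(3 - 8\right)^{2}\right)^{4} = \left(\left(-5\right)^{2}\right)^{4} = 25^{4} = 390625$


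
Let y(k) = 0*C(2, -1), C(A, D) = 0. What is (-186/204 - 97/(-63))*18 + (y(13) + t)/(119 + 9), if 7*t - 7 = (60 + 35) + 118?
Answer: 43975/3808 ≈ 11.548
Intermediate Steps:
t = 220/7 (t = 1 + ((60 + 35) + 118)/7 = 1 + (95 + 118)/7 = 1 + (⅐)*213 = 1 + 213/7 = 220/7 ≈ 31.429)
y(k) = 0 (y(k) = 0*0 = 0)
(-186/204 - 97/(-63))*18 + (y(13) + t)/(119 + 9) = (-186/204 - 97/(-63))*18 + (0 + 220/7)/(119 + 9) = (-186*1/204 - 97*(-1/63))*18 + (220/7)/128 = (-31/34 + 97/63)*18 + (220/7)*(1/128) = (1345/2142)*18 + 55/224 = 1345/119 + 55/224 = 43975/3808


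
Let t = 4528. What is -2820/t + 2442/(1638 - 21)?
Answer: 49223/55468 ≈ 0.88741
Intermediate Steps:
-2820/t + 2442/(1638 - 21) = -2820/4528 + 2442/(1638 - 21) = -2820*1/4528 + 2442/1617 = -705/1132 + 2442*(1/1617) = -705/1132 + 74/49 = 49223/55468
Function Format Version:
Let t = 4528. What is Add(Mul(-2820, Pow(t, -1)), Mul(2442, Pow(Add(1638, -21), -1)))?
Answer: Rational(49223, 55468) ≈ 0.88741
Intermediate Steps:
Add(Mul(-2820, Pow(t, -1)), Mul(2442, Pow(Add(1638, -21), -1))) = Add(Mul(-2820, Pow(4528, -1)), Mul(2442, Pow(Add(1638, -21), -1))) = Add(Mul(-2820, Rational(1, 4528)), Mul(2442, Pow(1617, -1))) = Add(Rational(-705, 1132), Mul(2442, Rational(1, 1617))) = Add(Rational(-705, 1132), Rational(74, 49)) = Rational(49223, 55468)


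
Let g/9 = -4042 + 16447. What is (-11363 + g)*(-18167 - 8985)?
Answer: -2722856864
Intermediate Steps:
g = 111645 (g = 9*(-4042 + 16447) = 9*12405 = 111645)
(-11363 + g)*(-18167 - 8985) = (-11363 + 111645)*(-18167 - 8985) = 100282*(-27152) = -2722856864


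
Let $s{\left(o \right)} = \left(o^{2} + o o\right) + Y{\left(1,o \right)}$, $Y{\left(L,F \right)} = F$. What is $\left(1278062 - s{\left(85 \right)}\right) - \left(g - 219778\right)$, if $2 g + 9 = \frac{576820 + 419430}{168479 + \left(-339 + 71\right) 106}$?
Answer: $\frac{415536293699}{280142} \approx 1.4833 \cdot 10^{6}$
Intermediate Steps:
$g = - \frac{264389}{280142}$ ($g = - \frac{9}{2} + \frac{\left(576820 + 419430\right) \frac{1}{168479 + \left(-339 + 71\right) 106}}{2} = - \frac{9}{2} + \frac{996250 \frac{1}{168479 - 28408}}{2} = - \frac{9}{2} + \frac{996250 \cdot \frac{1}{140071}}{2} = - \frac{9}{2} + \frac{1}{2} \cdot \frac{996250}{140071} = - \frac{9}{2} + \frac{498125}{140071} = - \frac{264389}{280142} \approx -0.94377$)
$s{\left(o \right)} = o + 2 o^{2}$ ($s{\left(o \right)} = \left(o^{2} + o o\right) + o = \left(o^{2} + o^{2}\right) + o = 2 o^{2} + o = o + 2 o^{2}$)
$\left(1278062 - s{\left(85 \right)}\right) - \left(g - 219778\right) = \left(1278062 - 85 \left(1 + 2 \cdot 85\right)\right) - \left(- \frac{264389}{280142} - 219778\right) = \left(1278062 - 85 \left(1 + 170\right)\right) - - \frac{61569312865}{280142} = \left(1278062 - 85 \cdot 171\right) + \frac{61569312865}{280142} = \left(1278062 - 14535\right) + \frac{61569312865}{280142} = 1263527 + \frac{61569312865}{280142} = \frac{415536293699}{280142}$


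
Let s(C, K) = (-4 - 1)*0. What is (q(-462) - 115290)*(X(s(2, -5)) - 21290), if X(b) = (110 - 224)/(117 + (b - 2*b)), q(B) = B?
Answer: 2464472864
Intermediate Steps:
s(C, K) = 0 (s(C, K) = -5*0 = 0)
X(b) = -114/(117 - b)
(q(-462) - 115290)*(X(s(2, -5)) - 21290) = (-462 - 115290)*(114/(-117 + 0) - 21290) = -115752*(114/(-117) - 21290) = -115752*(114*(-1/117) - 21290) = -115752*(-38/39 - 21290) = -115752*(-830348/39) = 2464472864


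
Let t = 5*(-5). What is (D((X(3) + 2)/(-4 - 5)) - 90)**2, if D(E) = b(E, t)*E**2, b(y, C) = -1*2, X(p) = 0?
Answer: 53260804/6561 ≈ 8117.8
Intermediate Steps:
t = -25
b(y, C) = -2
D(E) = -2*E**2
(D((X(3) + 2)/(-4 - 5)) - 90)**2 = (-2*(0 + 2)**2/(-4 - 5)**2 - 90)**2 = (-2*(2/(-9))**2 - 90)**2 = (-2*(2*(-1/9))**2 - 90)**2 = (-2*(-2/9)**2 - 90)**2 = (-2*4/81 - 90)**2 = (-8/81 - 90)**2 = (-7298/81)**2 = 53260804/6561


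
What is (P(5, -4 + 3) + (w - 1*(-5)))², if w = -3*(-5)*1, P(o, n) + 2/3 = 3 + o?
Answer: 6724/9 ≈ 747.11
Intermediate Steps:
P(o, n) = 7/3 + o (P(o, n) = -⅔ + (3 + o) = 7/3 + o)
w = 15 (w = 15*1 = 15)
(P(5, -4 + 3) + (w - 1*(-5)))² = ((7/3 + 5) + (15 - 1*(-5)))² = (22/3 + (15 + 5))² = (22/3 + 20)² = (82/3)² = 6724/9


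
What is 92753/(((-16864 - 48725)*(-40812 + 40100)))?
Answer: 92753/46699368 ≈ 0.0019862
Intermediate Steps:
92753/(((-16864 - 48725)*(-40812 + 40100))) = 92753/((-65589*(-712))) = 92753/46699368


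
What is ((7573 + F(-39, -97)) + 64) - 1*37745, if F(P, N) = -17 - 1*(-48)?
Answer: -30077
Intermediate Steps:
F(P, N) = 31 (F(P, N) = -17 + 48 = 31)
((7573 + F(-39, -97)) + 64) - 1*37745 = ((7573 + 31) + 64) - 1*37745 = (7604 + 64) - 37745 = 7668 - 37745 = -30077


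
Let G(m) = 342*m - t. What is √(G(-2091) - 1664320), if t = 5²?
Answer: I*√2379467 ≈ 1542.6*I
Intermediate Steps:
t = 25
G(m) = -25 + 342*m (G(m) = 342*m - 1*25 = 342*m - 25 = -25 + 342*m)
√(G(-2091) - 1664320) = √((-25 + 342*(-2091)) - 1664320) = √((-25 - 715122) - 1664320) = √(-715147 - 1664320) = √(-2379467) = I*√2379467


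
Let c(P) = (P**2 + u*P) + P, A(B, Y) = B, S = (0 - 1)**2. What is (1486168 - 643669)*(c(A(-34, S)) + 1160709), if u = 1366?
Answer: 939712432113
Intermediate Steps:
S = 1 (S = (-1)**2 = 1)
c(P) = P**2 + 1367*P (c(P) = (P**2 + 1366*P) + P = P**2 + 1367*P)
(1486168 - 643669)*(c(A(-34, S)) + 1160709) = (1486168 - 643669)*(-34*(1367 - 34) + 1160709) = 842499*(-34*1333 + 1160709) = 842499*(-45322 + 1160709) = 842499*1115387 = 939712432113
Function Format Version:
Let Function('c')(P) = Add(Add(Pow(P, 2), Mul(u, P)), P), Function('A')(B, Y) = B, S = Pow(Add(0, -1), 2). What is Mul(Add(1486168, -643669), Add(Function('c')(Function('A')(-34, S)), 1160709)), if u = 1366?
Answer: 939712432113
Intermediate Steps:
S = 1 (S = Pow(-1, 2) = 1)
Function('c')(P) = Add(Pow(P, 2), Mul(1367, P)) (Function('c')(P) = Add(Add(Pow(P, 2), Mul(1366, P)), P) = Add(Pow(P, 2), Mul(1367, P)))
Mul(Add(1486168, -643669), Add(Function('c')(Function('A')(-34, S)), 1160709)) = Mul(Add(1486168, -643669), Add(Mul(-34, Add(1367, -34)), 1160709)) = Mul(842499, Add(Mul(-34, 1333), 1160709)) = Mul(842499, Add(-45322, 1160709)) = Mul(842499, 1115387) = 939712432113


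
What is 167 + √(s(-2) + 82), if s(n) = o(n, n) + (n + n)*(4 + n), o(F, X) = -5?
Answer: 167 + √69 ≈ 175.31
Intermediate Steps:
s(n) = -5 + 2*n*(4 + n) (s(n) = -5 + (n + n)*(4 + n) = -5 + (2*n)*(4 + n) = -5 + 2*n*(4 + n))
167 + √(s(-2) + 82) = 167 + √((-5 + 2*(-2)² + 8*(-2)) + 82) = 167 + √((-5 + 2*4 - 16) + 82) = 167 + √((-5 + 8 - 16) + 82) = 167 + √(-13 + 82) = 167 + √69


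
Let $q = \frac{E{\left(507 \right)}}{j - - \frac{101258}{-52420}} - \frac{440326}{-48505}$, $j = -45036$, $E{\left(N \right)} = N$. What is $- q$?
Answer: $- \frac{519135710728264}{57257445387445} \approx -9.0667$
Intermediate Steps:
$q = \frac{519135710728264}{57257445387445}$ ($q = \frac{507}{-45036 - - \frac{101258}{-52420}} - \frac{440326}{-48505} = \frac{507}{-45036 - \left(-101258\right) \left(- \frac{1}{52420}\right)} - - \frac{440326}{48505} = \frac{507}{-45036 - \frac{50629}{26210}} + \frac{440326}{48505} = \frac{507}{- \frac{1180444189}{26210}} + \frac{440326}{48505} = 507 \left(- \frac{26210}{1180444189}\right) + \frac{440326}{48505} = - \frac{13288470}{1180444189} + \frac{440326}{48505} = \frac{519135710728264}{57257445387445} \approx 9.0667$)
$- q = \left(-1\right) \frac{519135710728264}{57257445387445} = - \frac{519135710728264}{57257445387445}$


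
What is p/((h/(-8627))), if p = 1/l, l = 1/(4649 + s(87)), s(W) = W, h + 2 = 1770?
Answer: -5107184/221 ≈ -23109.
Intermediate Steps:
h = 1768 (h = -2 + 1770 = 1768)
l = 1/4736 (l = 1/(4649 + 87) = 1/4736 ≈ 0.00021115)
p = 4736 (p = 1/(1/4736) = 4736)
p/((h/(-8627))) = 4736/((1768/(-8627))) = 4736/((1768*(-1/8627))) = 4736/(-1768/8627) = 4736*(-8627/1768) = -5107184/221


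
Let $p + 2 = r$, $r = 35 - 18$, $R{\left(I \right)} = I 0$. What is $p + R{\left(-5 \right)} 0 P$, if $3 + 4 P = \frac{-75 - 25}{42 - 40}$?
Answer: $15$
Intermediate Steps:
$R{\left(I \right)} = 0$
$P = - \frac{53}{4}$ ($P = - \frac{3}{4} + \frac{\left(-75 - 25\right) \frac{1}{42 - 40}}{4} = - \frac{3}{4} + \frac{\left(-100\right) \frac{1}{2}}{4} = - \frac{3}{4} + \frac{1}{4} \left(-50\right) = - \frac{3}{4} - \frac{25}{2} = - \frac{53}{4} \approx -13.25$)
$r = 17$
$p = 15$ ($p = -2 + 17 = 15$)
$p + R{\left(-5 \right)} 0 P = 15 + 0 \cdot 0 \left(- \frac{53}{4}\right) = 15 + 0 \left(- \frac{53}{4}\right) = 15 + 0 = 15$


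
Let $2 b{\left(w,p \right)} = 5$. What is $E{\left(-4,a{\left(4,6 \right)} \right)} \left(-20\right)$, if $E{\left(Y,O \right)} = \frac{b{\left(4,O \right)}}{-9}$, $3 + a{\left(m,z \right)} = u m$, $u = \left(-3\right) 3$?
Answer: $\frac{50}{9} \approx 5.5556$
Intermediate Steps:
$b{\left(w,p \right)} = \frac{5}{2}$ ($b{\left(w,p \right)} = \frac{1}{2} \cdot 5 = \frac{5}{2}$)
$u = -9$
$a{\left(m,z \right)} = -3 - 9 m$
$E{\left(Y,O \right)} = - \frac{5}{18}$ ($E{\left(Y,O \right)} = \frac{5}{2 \left(-9\right)} = \frac{5}{2} \left(- \frac{1}{9}\right) = - \frac{5}{18}$)
$E{\left(-4,a{\left(4,6 \right)} \right)} \left(-20\right) = \left(- \frac{5}{18}\right) \left(-20\right) = \frac{50}{9}$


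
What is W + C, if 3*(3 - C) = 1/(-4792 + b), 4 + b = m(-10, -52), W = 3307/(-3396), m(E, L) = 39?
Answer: 32734049/16154772 ≈ 2.0263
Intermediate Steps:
W = -3307/3396 (W = 3307*(-1/3396) = -3307/3396 ≈ -0.97379)
b = 35 (b = -4 + 39 = 35)
C = 42814/14271 (C = 3 - 1/(3*(-4792 + 35)) = 3 - ⅓/(-4757) = 3 - ⅓*(-1/4757) = 3 + 1/14271 = 42814/14271 ≈ 3.0001)
W + C = -3307/3396 + 42814/14271 = 32734049/16154772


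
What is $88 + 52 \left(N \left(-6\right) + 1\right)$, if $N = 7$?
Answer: $-2044$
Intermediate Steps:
$88 + 52 \left(N \left(-6\right) + 1\right) = 88 + 52 \left(7 \left(-6\right) + 1\right) = 88 + 52 \left(-42 + 1\right) = 88 + 52 \left(-41\right) = 88 - 2132 = -2044$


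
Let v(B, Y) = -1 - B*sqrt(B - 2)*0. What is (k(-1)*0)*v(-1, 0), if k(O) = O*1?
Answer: 0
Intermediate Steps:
k(O) = O
v(B, Y) = -1 (v(B, Y) = -1 - B*sqrt(-2 + B)*0 = -1 - 1*0 = -1 + 0 = -1)
(k(-1)*0)*v(-1, 0) = -1*0*(-1) = 0*(-1) = 0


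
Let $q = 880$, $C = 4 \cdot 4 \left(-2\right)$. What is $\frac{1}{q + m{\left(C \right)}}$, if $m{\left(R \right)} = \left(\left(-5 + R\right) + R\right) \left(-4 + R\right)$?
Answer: $\frac{1}{3364} \approx 0.00029727$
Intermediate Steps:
$C = -32$ ($C = 16 \left(-2\right) = -32$)
$m{\left(R \right)} = \left(-5 + 2 R\right) \left(-4 + R\right)$
$\frac{1}{q + m{\left(C \right)}} = \frac{1}{880 + \left(20 - -416 + 2 \left(-32\right)^{2}\right)} = \frac{1}{880 + \left(20 + 416 + 2 \cdot 1024\right)} = \frac{1}{880 + \left(20 + 416 + 2048\right)} = \frac{1}{880 + 2484} = \frac{1}{3364}$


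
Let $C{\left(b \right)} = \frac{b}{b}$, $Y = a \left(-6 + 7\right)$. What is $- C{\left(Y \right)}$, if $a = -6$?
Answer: $-1$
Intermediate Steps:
$Y = -6$ ($Y = - 6 \left(-6 + 7\right) = \left(-6\right) 1 = -6$)
$C{\left(b \right)} = 1$
$- C{\left(Y \right)} = \left(-1\right) 1 = -1$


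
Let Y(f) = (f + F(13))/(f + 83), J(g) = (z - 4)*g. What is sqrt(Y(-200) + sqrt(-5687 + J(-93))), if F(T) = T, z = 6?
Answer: sqrt(2431 + 1521*I*sqrt(5873))/39 ≈ 6.255 + 6.1259*I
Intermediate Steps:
J(g) = 2*g (J(g) = (6 - 4)*g = 2*g)
Y(f) = (13 + f)/(83 + f) (Y(f) = (f + 13)/(f + 83) = (13 + f)/(83 + f))
sqrt(Y(-200) + sqrt(-5687 + J(-93))) = sqrt((13 - 200)/(83 - 200) + sqrt(-5687 + 2*(-93))) = sqrt(-187/(-117) + sqrt(-5687 - 186)) = sqrt(-1/117*(-187) + sqrt(-5873)) = sqrt(187/117 + I*sqrt(5873))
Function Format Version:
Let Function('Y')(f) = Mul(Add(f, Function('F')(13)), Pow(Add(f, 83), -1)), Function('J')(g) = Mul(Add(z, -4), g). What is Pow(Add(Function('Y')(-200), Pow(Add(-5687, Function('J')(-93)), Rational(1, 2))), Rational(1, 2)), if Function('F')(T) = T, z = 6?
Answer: Mul(Rational(1, 39), Pow(Add(2431, Mul(1521, I, Pow(5873, Rational(1, 2)))), Rational(1, 2))) ≈ Add(6.2550, Mul(6.1259, I))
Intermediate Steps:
Function('J')(g) = Mul(2, g) (Function('J')(g) = Mul(Add(6, -4), g) = Mul(2, g))
Function('Y')(f) = Mul(Pow(Add(83, f), -1), Add(13, f)) (Function('Y')(f) = Mul(Add(f, 13), Pow(Add(f, 83), -1)) = Mul(Add(13, f), Pow(Add(83, f), -1)) = Mul(Pow(Add(83, f), -1), Add(13, f)))
Pow(Add(Function('Y')(-200), Pow(Add(-5687, Function('J')(-93)), Rational(1, 2))), Rational(1, 2)) = Pow(Add(Mul(Pow(Add(83, -200), -1), Add(13, -200)), Pow(Add(-5687, Mul(2, -93)), Rational(1, 2))), Rational(1, 2)) = Pow(Add(Mul(Pow(-117, -1), -187), Pow(Add(-5687, -186), Rational(1, 2))), Rational(1, 2)) = Pow(Add(Mul(Rational(-1, 117), -187), Pow(-5873, Rational(1, 2))), Rational(1, 2)) = Pow(Add(Rational(187, 117), Mul(I, Pow(5873, Rational(1, 2)))), Rational(1, 2))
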